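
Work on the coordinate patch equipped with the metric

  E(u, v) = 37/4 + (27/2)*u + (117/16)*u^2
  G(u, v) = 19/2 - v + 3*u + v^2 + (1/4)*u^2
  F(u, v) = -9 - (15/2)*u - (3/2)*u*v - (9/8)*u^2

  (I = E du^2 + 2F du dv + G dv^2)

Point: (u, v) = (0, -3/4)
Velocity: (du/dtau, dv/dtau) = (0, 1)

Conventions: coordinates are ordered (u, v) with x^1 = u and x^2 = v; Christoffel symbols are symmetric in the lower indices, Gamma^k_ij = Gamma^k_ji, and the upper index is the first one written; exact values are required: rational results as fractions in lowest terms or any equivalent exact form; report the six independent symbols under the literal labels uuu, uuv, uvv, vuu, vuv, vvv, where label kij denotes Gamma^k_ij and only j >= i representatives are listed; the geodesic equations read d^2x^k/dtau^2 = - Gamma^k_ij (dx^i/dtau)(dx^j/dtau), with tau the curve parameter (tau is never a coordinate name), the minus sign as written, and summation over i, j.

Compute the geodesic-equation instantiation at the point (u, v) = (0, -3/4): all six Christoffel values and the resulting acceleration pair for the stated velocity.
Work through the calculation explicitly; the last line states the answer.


E = 37/4, F = -9, G = 173/16 at the point
E_u = 27/2, E_v = 0, F_u = -51/8, F_v = 0, G_u = 3, G_v = -5/2
EG - F^2 = 1217/64;  g^inv = (64/1217) * [[173/16, 9], [9, 37/4]]
first-kind symbols [ij,l] = (1/2)(d_i g_jl + d_j g_il - d_l g_ij): [uu,u] = E_u/2 = 27/4, [uu,v] = F_u - E_v/2 = -51/8, [uv,u] = E_v/2 = 0, [uv,v] = G_u/2 = 3/2, [vv,u] = F_v - G_u/2 = -3/2, [vv,v] = G_v/2 = -5/4
Gamma^u_ij = (G*[ij,u] - F*[ij,v])/(EG - F^2), Gamma^v_ij = (E*[ij,v] - F*[ij,u])/(EG - F^2)
Gamma_uuu = 999/1217, Gamma_uuv = 864/1217, Gamma_uvv = -1758/1217, Gamma_vuu = 114/1217, Gamma_vuv = 888/1217, Gamma_vvv = -1604/1217
d^2u/dtau^2 = -(Gamma_uuu*(0)^2 + 2*Gamma_uuv*(0)*(1) + Gamma_uvv*(1)^2) = 1758/1217
d^2v/dtau^2 = -(Gamma_vuu*(0)^2 + 2*Gamma_vuv*(0)*(1) + Gamma_vvv*(1)^2) = 1604/1217

Answer: Gamma_uuu = 999/1217, Gamma_uuv = 864/1217, Gamma_uvv = -1758/1217, Gamma_vuu = 114/1217, Gamma_vuv = 888/1217, Gamma_vvv = -1604/1217; accelerations (d^2u/dtau^2, d^2v/dtau^2) = (1758/1217, 1604/1217)


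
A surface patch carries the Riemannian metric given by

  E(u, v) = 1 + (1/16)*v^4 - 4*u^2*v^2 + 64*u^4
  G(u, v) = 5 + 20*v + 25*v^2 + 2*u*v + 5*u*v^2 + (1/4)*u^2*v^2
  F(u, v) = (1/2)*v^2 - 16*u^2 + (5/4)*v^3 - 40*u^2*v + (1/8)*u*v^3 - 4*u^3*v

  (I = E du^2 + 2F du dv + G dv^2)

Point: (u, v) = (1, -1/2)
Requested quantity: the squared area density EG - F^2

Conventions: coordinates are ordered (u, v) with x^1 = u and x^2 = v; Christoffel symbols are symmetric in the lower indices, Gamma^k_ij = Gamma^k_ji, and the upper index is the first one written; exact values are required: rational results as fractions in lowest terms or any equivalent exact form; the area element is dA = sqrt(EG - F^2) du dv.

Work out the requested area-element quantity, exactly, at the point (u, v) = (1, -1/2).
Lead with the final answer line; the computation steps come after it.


Answer: EG - F^2 = 16529/256

E = 16385/256, F = 381/64, G = 25/16; EG - F^2 = 16529/256


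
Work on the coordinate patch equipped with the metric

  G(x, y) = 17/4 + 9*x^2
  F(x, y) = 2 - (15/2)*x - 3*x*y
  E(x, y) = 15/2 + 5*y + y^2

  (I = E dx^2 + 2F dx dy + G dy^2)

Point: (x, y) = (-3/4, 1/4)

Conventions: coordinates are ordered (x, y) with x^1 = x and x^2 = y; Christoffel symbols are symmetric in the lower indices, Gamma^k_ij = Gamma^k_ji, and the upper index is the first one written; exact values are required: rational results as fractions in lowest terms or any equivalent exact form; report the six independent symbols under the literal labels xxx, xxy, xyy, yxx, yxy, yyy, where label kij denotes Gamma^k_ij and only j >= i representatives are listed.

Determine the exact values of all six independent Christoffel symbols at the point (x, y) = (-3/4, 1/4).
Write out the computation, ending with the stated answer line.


E = 141/16, F = 131/16, G = 149/16 at the point
E_x = 0, E_y = 11/2, F_x = -33/4, F_y = 9/4, G_x = -27/2, G_y = 0
EG - F^2 = 481/32;  g^inv = (32/481) * [[149/16, -131/16], [-131/16, 141/16]]
first-kind symbols [ij,l] = (1/2)(d_i g_jl + d_j g_il - d_l g_ij): [xx,x] = E_x/2 = 0, [xx,y] = F_x - E_y/2 = -11, [xy,x] = E_y/2 = 11/4, [xy,y] = G_x/2 = -27/4, [yy,x] = F_y - G_x/2 = 9, [yy,y] = G_y/2 = 0
Gamma^x_ij = (G*[ij,x] - F*[ij,y])/(EG - F^2), Gamma^y_ij = (E*[ij,y] - F*[ij,x])/(EG - F^2)

Answer: Gamma_xxx = 2882/481, Gamma_xxy = 2588/481, Gamma_xyy = 2682/481, Gamma_yxx = -3102/481, Gamma_yxy = -2624/481, Gamma_yyy = -2358/481


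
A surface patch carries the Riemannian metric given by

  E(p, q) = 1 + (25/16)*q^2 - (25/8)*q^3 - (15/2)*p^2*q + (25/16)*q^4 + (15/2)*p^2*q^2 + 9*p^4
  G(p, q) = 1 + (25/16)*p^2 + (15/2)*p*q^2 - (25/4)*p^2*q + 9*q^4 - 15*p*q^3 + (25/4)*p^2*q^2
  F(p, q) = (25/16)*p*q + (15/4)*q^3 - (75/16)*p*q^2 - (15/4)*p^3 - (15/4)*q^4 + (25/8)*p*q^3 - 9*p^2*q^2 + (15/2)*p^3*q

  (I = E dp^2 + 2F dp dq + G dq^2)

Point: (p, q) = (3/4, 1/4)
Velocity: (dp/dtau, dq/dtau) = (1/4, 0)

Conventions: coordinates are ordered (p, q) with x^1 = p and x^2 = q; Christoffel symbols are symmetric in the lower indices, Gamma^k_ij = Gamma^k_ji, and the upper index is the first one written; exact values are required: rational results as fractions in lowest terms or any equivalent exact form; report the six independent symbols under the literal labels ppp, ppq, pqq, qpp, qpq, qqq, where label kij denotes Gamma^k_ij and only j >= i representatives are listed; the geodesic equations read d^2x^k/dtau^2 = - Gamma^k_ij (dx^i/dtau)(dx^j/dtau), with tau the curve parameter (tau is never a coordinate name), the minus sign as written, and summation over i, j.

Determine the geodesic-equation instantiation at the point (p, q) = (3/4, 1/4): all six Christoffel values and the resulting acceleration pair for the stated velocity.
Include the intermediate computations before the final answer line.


E = 12745/4096, F = -1953/2048, G = 1465/1024 at the point
E_p = 837/64, E_q = -465/256, F_p = -1977/512, F_q = 489/512, G_p = 105/128, G_q = -63/128
EG - F^2 = 14509/4096;  g^inv = (4096/14509) * [[1465/1024, 1953/2048], [1953/2048, 12745/4096]]
first-kind symbols [ij,l] = (1/2)(d_i g_jl + d_j g_il - d_l g_ij): [pp,p] = E_p/2 = 837/128, [pp,q] = F_p - E_q/2 = -189/64, [pq,p] = E_q/2 = -465/512, [pq,q] = G_p/2 = 105/256, [qq,p] = F_q - G_p/2 = 279/512, [qq,q] = G_q/2 = -63/256
Gamma^p_ij = (G*[ij,p] - F*[ij,q])/(EG - F^2), Gamma^q_ij = (E*[ij,q] - F*[ij,p])/(EG - F^2)
Gamma_ppp = 26784/14509, Gamma_ppq = -3720/14509, Gamma_pqq = 2232/14509, Gamma_qpp = -12096/14509, Gamma_qpq = 1680/14509, Gamma_qqq = -1008/14509
d^2p/dtau^2 = -(Gamma_ppp*(1/4)^2 + 2*Gamma_ppq*(1/4)*(0) + Gamma_pqq*(0)^2) = -1674/14509
d^2q/dtau^2 = -(Gamma_qpp*(1/4)^2 + 2*Gamma_qpq*(1/4)*(0) + Gamma_qqq*(0)^2) = 756/14509

Answer: Gamma_ppp = 26784/14509, Gamma_ppq = -3720/14509, Gamma_pqq = 2232/14509, Gamma_qpp = -12096/14509, Gamma_qpq = 1680/14509, Gamma_qqq = -1008/14509; accelerations (d^2p/dtau^2, d^2q/dtau^2) = (-1674/14509, 756/14509)


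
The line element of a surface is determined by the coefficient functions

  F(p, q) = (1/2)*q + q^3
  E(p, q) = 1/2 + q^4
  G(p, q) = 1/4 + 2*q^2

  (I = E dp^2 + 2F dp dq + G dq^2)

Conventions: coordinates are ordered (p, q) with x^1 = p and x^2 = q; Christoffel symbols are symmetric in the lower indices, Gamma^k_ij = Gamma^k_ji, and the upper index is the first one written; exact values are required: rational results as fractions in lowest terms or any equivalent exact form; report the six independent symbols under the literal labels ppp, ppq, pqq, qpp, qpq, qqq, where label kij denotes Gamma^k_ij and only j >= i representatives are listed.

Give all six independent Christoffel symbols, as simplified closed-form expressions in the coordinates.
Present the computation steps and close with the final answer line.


E = 1/2 + q^4; F = (1/2)*q + q^3; G = 1/4 + 2*q^2
Gamma^k_ij = (1/2) g^{kl} (d_i g_jl + d_j g_il - d_l g_ij), with g^inv = (1/(EG-F^2)) [[G, -F], [-F, E]]
first partials: E_p = 0, E_q = 4*q^3, F_p = 0, F_q = 1/2 + 3*q^2, G_p = 0, G_q = 4*q
D = EG - F^2 = 1/8 + (3/4)*q^2 - (3/4)*q^4 + q^6
expanded: Gamma^p_pp = (G E_p - 2F F_p + F E_q)/(2D), Gamma^p_pq = (G E_q - F G_p)/(2D), Gamma^p_qq = (2G F_q - G G_p - F G_q)/(2D), Gamma^q_pp = (2E F_p - E E_q - F E_p)/(2D), Gamma^q_pq = (E G_p - F E_q)/(2D), Gamma^q_qq = (E G_q - 2F F_q + F G_p)/(2D); substitute and cancel common factors

Answer: Gamma_ppp = (16*q^6 + 8*q^4)/(8*q^6 - 6*q^4 + 6*q^2 + 1), Gamma_ppq = (32*q^5 + 4*q^3)/(8*q^6 - 6*q^4 + 6*q^2 + 1), Gamma_pqq = (32*q^4 + 6*q^2 + 1)/(8*q^6 - 6*q^4 + 6*q^2 + 1), Gamma_qpp = (-16*q^7 - 8*q^3)/(8*q^6 - 6*q^4 + 6*q^2 + 1), Gamma_qpq = (-16*q^6 - 8*q^4)/(8*q^6 - 6*q^4 + 6*q^2 + 1), Gamma_qqq = (-8*q^5 - 16*q^3 + 6*q)/(8*q^6 - 6*q^4 + 6*q^2 + 1)


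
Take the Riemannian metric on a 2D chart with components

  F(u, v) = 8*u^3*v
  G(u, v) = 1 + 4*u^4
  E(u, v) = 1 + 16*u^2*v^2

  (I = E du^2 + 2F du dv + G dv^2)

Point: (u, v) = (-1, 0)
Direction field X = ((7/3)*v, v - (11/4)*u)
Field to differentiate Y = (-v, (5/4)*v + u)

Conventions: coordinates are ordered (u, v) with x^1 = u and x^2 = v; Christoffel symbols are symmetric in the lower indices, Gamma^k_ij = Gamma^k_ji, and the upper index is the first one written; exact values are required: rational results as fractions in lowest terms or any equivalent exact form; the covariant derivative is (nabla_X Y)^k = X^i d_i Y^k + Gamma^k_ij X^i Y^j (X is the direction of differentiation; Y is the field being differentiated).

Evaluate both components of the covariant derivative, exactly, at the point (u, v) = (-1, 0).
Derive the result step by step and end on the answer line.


E = 1, F = 0, G = 5 at the point
E_u = 0, E_v = 0, F_u = 0, F_v = -8, G_u = -16, G_v = 0
EG - F^2 = 5;  g^inv = (1/5) * [[5, 0], [0, 1]]
first-kind symbols [ij,l] = (1/2)(d_i g_jl + d_j g_il - d_l g_ij): [uu,u] = E_u/2 = 0, [uu,v] = F_u - E_v/2 = 0, [uv,u] = E_v/2 = 0, [uv,v] = G_u/2 = -8, [vv,u] = F_v - G_u/2 = 0, [vv,v] = G_v/2 = 0
Gamma^u_ij = (G*[ij,u] - F*[ij,v])/(EG - F^2), Gamma^v_ij = (E*[ij,v] - F*[ij,u])/(EG - F^2)
Gamma_uuu = 0, Gamma_uuv = 0, Gamma_uvv = 0, Gamma_vuu = 0, Gamma_vuv = -8/5, Gamma_vvv = 0
X = (0, 11/4), Y = (0, -1) at the point

Answer: (nabla_X Y)^u = -11/4, (nabla_X Y)^v = 55/16


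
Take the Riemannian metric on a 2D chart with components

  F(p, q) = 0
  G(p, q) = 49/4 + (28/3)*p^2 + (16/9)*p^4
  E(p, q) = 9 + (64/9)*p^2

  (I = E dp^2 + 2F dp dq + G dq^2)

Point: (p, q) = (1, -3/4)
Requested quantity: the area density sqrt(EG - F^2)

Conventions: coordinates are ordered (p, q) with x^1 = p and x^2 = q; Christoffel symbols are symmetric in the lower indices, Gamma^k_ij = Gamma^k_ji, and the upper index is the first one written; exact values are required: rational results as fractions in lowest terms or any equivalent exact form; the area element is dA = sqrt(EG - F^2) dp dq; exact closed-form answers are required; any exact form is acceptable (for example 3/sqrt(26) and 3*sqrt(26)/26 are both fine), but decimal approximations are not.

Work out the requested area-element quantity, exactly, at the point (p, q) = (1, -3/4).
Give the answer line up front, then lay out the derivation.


Answer: sqrt(EG - F^2) = 29*sqrt(145)/18

E = 145/9, F = 0, G = 841/36; EG - F^2 = 121945/324


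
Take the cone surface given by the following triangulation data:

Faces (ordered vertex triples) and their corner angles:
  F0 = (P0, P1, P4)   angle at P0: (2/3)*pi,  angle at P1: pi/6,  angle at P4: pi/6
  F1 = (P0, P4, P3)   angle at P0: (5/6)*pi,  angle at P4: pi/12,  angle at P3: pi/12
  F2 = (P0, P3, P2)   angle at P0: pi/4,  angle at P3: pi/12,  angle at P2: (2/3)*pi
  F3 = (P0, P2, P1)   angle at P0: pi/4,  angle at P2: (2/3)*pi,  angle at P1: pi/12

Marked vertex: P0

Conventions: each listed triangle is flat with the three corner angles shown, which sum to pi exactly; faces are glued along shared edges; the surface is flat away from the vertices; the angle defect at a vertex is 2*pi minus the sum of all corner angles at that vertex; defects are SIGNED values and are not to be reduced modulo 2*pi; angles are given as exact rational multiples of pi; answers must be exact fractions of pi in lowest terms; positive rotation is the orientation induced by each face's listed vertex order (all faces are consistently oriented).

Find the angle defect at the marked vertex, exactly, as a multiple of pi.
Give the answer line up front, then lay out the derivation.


Answer: defect(P0) = 0

Sum of corner angles at P0: 2*pi
defect = 2*pi - 2*pi


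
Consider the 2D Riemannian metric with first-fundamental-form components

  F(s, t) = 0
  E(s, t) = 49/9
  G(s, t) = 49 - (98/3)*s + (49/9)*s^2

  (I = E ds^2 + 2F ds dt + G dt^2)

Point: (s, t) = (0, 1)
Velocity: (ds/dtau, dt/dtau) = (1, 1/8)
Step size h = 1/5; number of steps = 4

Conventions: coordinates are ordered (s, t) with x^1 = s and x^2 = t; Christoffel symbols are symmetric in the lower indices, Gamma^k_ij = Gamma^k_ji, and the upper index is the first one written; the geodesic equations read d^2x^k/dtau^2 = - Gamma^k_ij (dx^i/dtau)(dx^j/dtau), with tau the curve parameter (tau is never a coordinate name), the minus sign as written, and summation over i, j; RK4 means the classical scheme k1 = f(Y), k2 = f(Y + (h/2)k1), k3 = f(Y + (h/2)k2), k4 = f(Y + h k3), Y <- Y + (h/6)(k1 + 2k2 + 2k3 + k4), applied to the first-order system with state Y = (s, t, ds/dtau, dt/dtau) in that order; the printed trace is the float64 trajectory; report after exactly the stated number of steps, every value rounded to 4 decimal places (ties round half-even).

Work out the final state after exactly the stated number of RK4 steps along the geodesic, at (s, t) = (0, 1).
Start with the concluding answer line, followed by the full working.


Answer: s = 0.7796, t = 1.1355, ds/dtau = 0.9402, dt/dtau = 0.2282

f(Y) = (ds/dtau, dt/dtau, -Gamma^s_ij Y'^i Y'^j, -Gamma^t_ij Y'^i Y'^j) with the Gammas evaluated at the stage position; h = 0.200000; intermediate values shown to 6 dp
step 0: s = 0.0000, t = 1.0000, ds/dtau = 1.0000, dt/dtau = 0.1250
step 1:
  k1: at (s, t) = (0.000000, 1.000000), (ds/dtau, dt/dtau) = (1.000000, 0.125000); Gamma_sss = 0.000000, Gamma_sst = 0.000000, Gamma_stt = 3.000000, Gamma_tss = 0.000000, Gamma_tst = -0.333333, Gamma_ttt = 0.000000; k1 = (1.000000, 0.125000, -0.046875, 0.083333)
  k2: at (s, t) = (0.100000, 1.012500), (ds/dtau, dt/dtau) = (0.995313, 0.133333); Gamma_sss = 0.000000, Gamma_sst = 0.000000, Gamma_stt = 2.900000, Gamma_tss = 0.000000, Gamma_tst = -0.344828, Gamma_ttt = 0.000000; k2 = (0.995313, 0.133333, -0.051556, 0.091523)
  k3: at (s, t) = (0.099531, 1.013333), (ds/dtau, dt/dtau) = (0.994844, 0.134152); Gamma_sss = 0.000000, Gamma_sst = 0.000000, Gamma_stt = 2.900469, Gamma_tss = 0.000000, Gamma_tst = -0.344772, Gamma_ttt = 0.000000; k3 = (0.994844, 0.134152, -0.052199, 0.092027)
  k4: at (s, t) = (0.198969, 1.026830), (ds/dtau, dt/dtau) = (0.989560, 0.143405); Gamma_sss = 0.000000, Gamma_sst = 0.000000, Gamma_stt = 2.801031, Gamma_tss = 0.000000, Gamma_tst = -0.357011, Gamma_ttt = 0.000000; k4 = (0.989560, 0.143405, -0.057604, 0.101326)
  Y <- Y + (h/6)(k1 + 2k2 + 2k3 + k4): s = 0.1990, t = 1.0268, ds/dtau = 0.9896, dt/dtau = 0.1434
step 2:
  k1: at (s, t) = (0.198996, 1.026779), (ds/dtau, dt/dtau) = (0.989600, 0.143392); Gamma_sss = 0.000000, Gamma_sst = 0.000000, Gamma_stt = 2.801004, Gamma_tss = 0.000000, Gamma_tst = -0.357015, Gamma_ttt = 0.000000; k1 = (0.989600, 0.143392, -0.057592, 0.101321)
  k2: at (s, t) = (0.297956, 1.041118), (ds/dtau, dt/dtau) = (0.983841, 0.153524); Gamma_sss = 0.000000, Gamma_sst = 0.000000, Gamma_stt = 2.702044, Gamma_tss = 0.000000, Gamma_tst = -0.370090, Gamma_ttt = 0.000000; k2 = (0.983841, 0.153524, -0.063686, 0.111799)
  k3: at (s, t) = (0.297380, 1.042132), (ds/dtau, dt/dtau) = (0.983232, 0.154572); Gamma_sss = 0.000000, Gamma_sst = 0.000000, Gamma_stt = 2.702620, Gamma_tss = 0.000000, Gamma_tst = -0.370011, Gamma_ttt = 0.000000; k3 = (0.983232, 0.154572, -0.064572, 0.112469)
  k4: at (s, t) = (0.395642, 1.057694), (ds/dtau, dt/dtau) = (0.976686, 0.165886); Gamma_sss = 0.000000, Gamma_sst = 0.000000, Gamma_stt = 2.604358, Gamma_tss = 0.000000, Gamma_tst = -0.383972, Gamma_ttt = 0.000000; k4 = (0.976686, 0.165886, -0.071667, 0.124421)
  Y <- Y + (h/6)(k1 + 2k2 + 2k3 + k4): s = 0.3957, t = 1.0576, ds/dtau = 0.9767, dt/dtau = 0.1659
step 3:
  k1: at (s, t) = (0.395677, 1.057628), (ds/dtau, dt/dtau) = (0.976741, 0.165868); Gamma_sss = 0.000000, Gamma_sst = 0.000000, Gamma_stt = 2.604323, Gamma_tss = 0.000000, Gamma_tst = -0.383977, Gamma_ttt = 0.000000; k1 = (0.976741, 0.165868, -0.071651, 0.124416)
  k2: at (s, t) = (0.493351, 1.074215), (ds/dtau, dt/dtau) = (0.969576, 0.178310); Gamma_sss = 0.000000, Gamma_sst = 0.000000, Gamma_stt = 2.506649, Gamma_tss = 0.000000, Gamma_tst = -0.398939, Gamma_ttt = 0.000000; k2 = (0.969576, 0.178310, -0.079697, 0.137941)
  k3: at (s, t) = (0.492634, 1.075459), (ds/dtau, dt/dtau) = (0.968771, 0.179662); Gamma_sss = 0.000000, Gamma_sst = 0.000000, Gamma_stt = 2.507366, Gamma_tss = 0.000000, Gamma_tst = -0.398825, Gamma_ttt = 0.000000; k3 = (0.968771, 0.179662, -0.080934, 0.138832)
  k4: at (s, t) = (0.589431, 1.093561), (ds/dtau, dt/dtau) = (0.960554, 0.193634); Gamma_sss = 0.000000, Gamma_sst = 0.000000, Gamma_stt = 2.410569, Gamma_tss = 0.000000, Gamma_tst = -0.414840, Gamma_ttt = 0.000000; k4 = (0.960554, 0.193634, -0.090382, 0.154317)
  Y <- Y + (h/6)(k1 + 2k2 + 2k3 + k4): s = 0.5895, t = 1.0935, ds/dtau = 0.9606, dt/dtau = 0.1936
step 4:
  k1: at (s, t) = (0.589477, 1.093476), (ds/dtau, dt/dtau) = (0.960631, 0.193611); Gamma_sss = 0.000000, Gamma_sst = 0.000000, Gamma_stt = 2.410523, Gamma_tss = 0.000000, Gamma_tst = -0.414848, Gamma_ttt = 0.000000; k1 = (0.960631, 0.193611, -0.090359, 0.154314)
  k2: at (s, t) = (0.685540, 1.112837), (ds/dtau, dt/dtau) = (0.951596, 0.209042); Gamma_sss = 0.000000, Gamma_sst = 0.000000, Gamma_stt = 2.314460, Gamma_tss = 0.000000, Gamma_tst = -0.432066, Gamma_ttt = 0.000000; k2 = (0.951596, 0.209042, -0.101138, 0.171896)
  k3: at (s, t) = (0.684636, 1.114381), (ds/dtau, dt/dtau) = (0.950518, 0.210800); Gamma_sss = 0.000000, Gamma_sst = 0.000000, Gamma_stt = 2.315364, Gamma_tss = 0.000000, Gamma_tst = -0.431898, Gamma_ttt = 0.000000; k3 = (0.950518, 0.210800, -0.102887, 0.173078)
  k4: at (s, t) = (0.779580, 1.135636), (ds/dtau, dt/dtau) = (0.940054, 0.228226); Gamma_sss = 0.000000, Gamma_sst = 0.000000, Gamma_stt = 2.220420, Gamma_tss = 0.000000, Gamma_tst = -0.450365, Gamma_ttt = 0.000000; k4 = (0.940054, 0.228226, -0.115655, 0.193247)
  Y <- Y + (h/6)(k1 + 2k2 + 2k3 + k4): s = 0.7796, t = 1.1355, ds/dtau = 0.9402, dt/dtau = 0.2282


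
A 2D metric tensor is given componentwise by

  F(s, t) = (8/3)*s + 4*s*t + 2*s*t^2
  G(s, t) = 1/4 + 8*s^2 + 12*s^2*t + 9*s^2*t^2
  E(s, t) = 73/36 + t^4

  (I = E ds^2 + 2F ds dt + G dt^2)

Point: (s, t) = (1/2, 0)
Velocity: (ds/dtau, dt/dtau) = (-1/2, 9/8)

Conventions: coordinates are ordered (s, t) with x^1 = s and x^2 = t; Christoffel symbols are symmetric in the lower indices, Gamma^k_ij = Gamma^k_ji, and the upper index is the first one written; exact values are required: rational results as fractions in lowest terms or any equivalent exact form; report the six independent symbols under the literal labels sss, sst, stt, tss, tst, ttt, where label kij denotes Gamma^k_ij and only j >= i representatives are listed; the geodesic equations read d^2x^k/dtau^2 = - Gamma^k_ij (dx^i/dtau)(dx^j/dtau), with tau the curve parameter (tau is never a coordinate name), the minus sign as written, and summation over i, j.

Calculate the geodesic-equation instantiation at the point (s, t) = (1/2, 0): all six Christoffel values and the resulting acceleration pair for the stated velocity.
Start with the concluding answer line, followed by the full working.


Answer: Gamma_sss = -512/401, Gamma_sst = -768/401, Gamma_stt = -936/401, Gamma_tss = 2336/1203, Gamma_tst = 1168/401, Gamma_ttt = 822/401; accelerations (d^2s/dtau^2, d^2t/dtau^2) = (3589/3208, 7583/38496)

E = 73/36, F = 4/3, G = 9/4 at the point
E_s = 0, E_t = 0, F_s = 8/3, F_t = 2, G_s = 8, G_t = 3
EG - F^2 = 401/144;  g^inv = (144/401) * [[9/4, -4/3], [-4/3, 73/36]]
first-kind symbols [ij,l] = (1/2)(d_i g_jl + d_j g_il - d_l g_ij): [ss,s] = E_s/2 = 0, [ss,t] = F_s - E_t/2 = 8/3, [st,s] = E_t/2 = 0, [st,t] = G_s/2 = 4, [tt,s] = F_t - G_s/2 = -2, [tt,t] = G_t/2 = 3/2
Gamma^s_ij = (G*[ij,s] - F*[ij,t])/(EG - F^2), Gamma^t_ij = (E*[ij,t] - F*[ij,s])/(EG - F^2)
Gamma_sss = -512/401, Gamma_sst = -768/401, Gamma_stt = -936/401, Gamma_tss = 2336/1203, Gamma_tst = 1168/401, Gamma_ttt = 822/401
d^2s/dtau^2 = -(Gamma_sss*(-1/2)^2 + 2*Gamma_sst*(-1/2)*(9/8) + Gamma_stt*(9/8)^2) = 3589/3208
d^2t/dtau^2 = -(Gamma_tss*(-1/2)^2 + 2*Gamma_tst*(-1/2)*(9/8) + Gamma_ttt*(9/8)^2) = 7583/38496


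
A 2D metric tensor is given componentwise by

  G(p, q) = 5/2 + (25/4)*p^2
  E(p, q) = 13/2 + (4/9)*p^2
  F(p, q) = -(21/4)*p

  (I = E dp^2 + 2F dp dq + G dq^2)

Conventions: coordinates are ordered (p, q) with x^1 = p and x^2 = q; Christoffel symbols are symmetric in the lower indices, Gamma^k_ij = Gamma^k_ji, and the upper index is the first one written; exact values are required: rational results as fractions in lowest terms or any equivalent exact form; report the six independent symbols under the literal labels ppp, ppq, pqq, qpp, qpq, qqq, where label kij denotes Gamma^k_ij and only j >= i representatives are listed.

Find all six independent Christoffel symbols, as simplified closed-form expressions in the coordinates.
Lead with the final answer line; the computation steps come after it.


Answer: Gamma_ppp = (400*p^3 - 3809*p)/(400*p^4 + 2041*p^2 + 2340), Gamma_ppq = 4725*p^2/(400*p^4 + 2041*p^2 + 2340), Gamma_pqq = (-5625*p^3 - 2250*p)/(400*p^4 + 2041*p^2 + 2340), Gamma_qpp = -4914/(400*p^4 + 2041*p^2 + 2340), Gamma_qpq = (400*p^3 + 5850*p)/(400*p^4 + 2041*p^2 + 2340), Gamma_qqq = -4725*p^2/(400*p^4 + 2041*p^2 + 2340)

E = 13/2 + (4/9)*p^2; F = -(21/4)*p; G = 5/2 + (25/4)*p^2
Gamma^k_ij = (1/2) g^{kl} (d_i g_jl + d_j g_il - d_l g_ij), with g^inv = (1/(EG-F^2)) [[G, -F], [-F, E]]
first partials: E_p = (8/9)*p, E_q = 0, F_p = -21/4, F_q = 0, G_p = (25/2)*p, G_q = 0
D = EG - F^2 = 65/4 + (2041/144)*p^2 + (25/9)*p^4
expanded: Gamma^p_pp = (G E_p - 2F F_p + F E_q)/(2D), Gamma^p_pq = (G E_q - F G_p)/(2D), Gamma^p_qq = (2G F_q - G G_p - F G_q)/(2D), Gamma^q_pp = (2E F_p - E E_q - F E_p)/(2D), Gamma^q_pq = (E G_p - F E_q)/(2D), Gamma^q_qq = (E G_q - 2F F_q + F G_p)/(2D); substitute and cancel common factors


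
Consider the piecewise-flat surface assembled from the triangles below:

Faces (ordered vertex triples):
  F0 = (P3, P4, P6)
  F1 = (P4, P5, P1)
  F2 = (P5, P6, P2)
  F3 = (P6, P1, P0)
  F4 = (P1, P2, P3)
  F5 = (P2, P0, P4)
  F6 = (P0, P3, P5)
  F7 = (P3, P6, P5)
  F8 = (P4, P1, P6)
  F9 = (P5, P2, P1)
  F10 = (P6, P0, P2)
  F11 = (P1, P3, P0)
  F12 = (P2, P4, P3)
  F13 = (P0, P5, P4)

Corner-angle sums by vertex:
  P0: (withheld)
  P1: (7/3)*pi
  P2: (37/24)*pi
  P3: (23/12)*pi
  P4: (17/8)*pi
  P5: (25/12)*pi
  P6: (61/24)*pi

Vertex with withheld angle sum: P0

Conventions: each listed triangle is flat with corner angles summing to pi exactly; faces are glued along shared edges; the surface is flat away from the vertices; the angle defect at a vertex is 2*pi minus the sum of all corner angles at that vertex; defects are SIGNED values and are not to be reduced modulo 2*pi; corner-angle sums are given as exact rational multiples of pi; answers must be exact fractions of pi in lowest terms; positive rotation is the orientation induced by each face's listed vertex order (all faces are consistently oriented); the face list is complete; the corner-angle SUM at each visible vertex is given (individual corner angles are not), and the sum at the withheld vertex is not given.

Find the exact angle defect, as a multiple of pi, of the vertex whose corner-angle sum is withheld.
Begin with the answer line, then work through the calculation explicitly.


Answer: defect(P0) = (13/24)*pi

V = 7, E = 21, F = 14; chi = V - E + F = 0
Gauss-Bonnet: total defect = 2*pi*chi = 0; visible defects sum to (-13/24)*pi


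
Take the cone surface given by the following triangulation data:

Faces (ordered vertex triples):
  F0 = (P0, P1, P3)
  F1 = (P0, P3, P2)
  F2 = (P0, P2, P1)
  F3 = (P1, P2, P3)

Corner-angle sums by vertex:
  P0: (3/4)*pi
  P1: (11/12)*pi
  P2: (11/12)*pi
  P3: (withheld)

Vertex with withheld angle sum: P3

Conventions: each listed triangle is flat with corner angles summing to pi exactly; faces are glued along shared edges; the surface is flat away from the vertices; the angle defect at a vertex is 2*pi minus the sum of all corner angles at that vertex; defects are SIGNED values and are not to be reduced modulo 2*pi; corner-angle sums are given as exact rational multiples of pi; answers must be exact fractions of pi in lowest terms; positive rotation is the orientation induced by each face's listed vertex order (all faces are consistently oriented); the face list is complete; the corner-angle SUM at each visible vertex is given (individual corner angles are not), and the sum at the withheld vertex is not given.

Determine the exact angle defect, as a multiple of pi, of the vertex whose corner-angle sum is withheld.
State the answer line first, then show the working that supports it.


Answer: defect(P3) = (7/12)*pi

V = 4, E = 6, F = 4; chi = V - E + F = 2
Gauss-Bonnet: total defect = 2*pi*chi = 4*pi; visible defects sum to (41/12)*pi


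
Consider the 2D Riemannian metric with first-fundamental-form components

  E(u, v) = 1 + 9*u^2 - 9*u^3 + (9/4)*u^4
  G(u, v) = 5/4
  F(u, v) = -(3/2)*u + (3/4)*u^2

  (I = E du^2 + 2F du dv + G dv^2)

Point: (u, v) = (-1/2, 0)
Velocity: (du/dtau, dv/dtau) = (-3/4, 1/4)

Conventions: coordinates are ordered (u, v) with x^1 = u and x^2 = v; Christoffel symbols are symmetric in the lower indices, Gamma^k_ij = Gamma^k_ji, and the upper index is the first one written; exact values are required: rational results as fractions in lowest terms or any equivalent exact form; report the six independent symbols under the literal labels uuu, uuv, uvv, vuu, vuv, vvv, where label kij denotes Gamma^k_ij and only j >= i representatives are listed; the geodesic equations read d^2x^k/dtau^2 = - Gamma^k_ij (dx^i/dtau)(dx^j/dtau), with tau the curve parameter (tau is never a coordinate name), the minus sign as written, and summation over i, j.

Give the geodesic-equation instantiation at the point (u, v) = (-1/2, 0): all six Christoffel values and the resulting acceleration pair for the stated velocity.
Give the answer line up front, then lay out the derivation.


Answer: Gamma_uuu = -108/61, Gamma_uuv = 0, Gamma_uvv = 0, Gamma_vuu = -144/305, Gamma_vuv = 0, Gamma_vvv = 0; accelerations (d^2u/dtau^2, d^2v/dtau^2) = (243/244, 81/305)

E = 289/64, F = 15/16, G = 5/4 at the point
E_u = -135/8, E_v = 0, F_u = -9/4, F_v = 0, G_u = 0, G_v = 0
EG - F^2 = 305/64;  g^inv = (64/305) * [[5/4, -15/16], [-15/16, 289/64]]
first-kind symbols [ij,l] = (1/2)(d_i g_jl + d_j g_il - d_l g_ij): [uu,u] = E_u/2 = -135/16, [uu,v] = F_u - E_v/2 = -9/4, [uv,u] = E_v/2 = 0, [uv,v] = G_u/2 = 0, [vv,u] = F_v - G_u/2 = 0, [vv,v] = G_v/2 = 0
Gamma^u_ij = (G*[ij,u] - F*[ij,v])/(EG - F^2), Gamma^v_ij = (E*[ij,v] - F*[ij,u])/(EG - F^2)
Gamma_uuu = -108/61, Gamma_uuv = 0, Gamma_uvv = 0, Gamma_vuu = -144/305, Gamma_vuv = 0, Gamma_vvv = 0
d^2u/dtau^2 = -(Gamma_uuu*(-3/4)^2 + 2*Gamma_uuv*(-3/4)*(1/4) + Gamma_uvv*(1/4)^2) = 243/244
d^2v/dtau^2 = -(Gamma_vuu*(-3/4)^2 + 2*Gamma_vuv*(-3/4)*(1/4) + Gamma_vvv*(1/4)^2) = 81/305


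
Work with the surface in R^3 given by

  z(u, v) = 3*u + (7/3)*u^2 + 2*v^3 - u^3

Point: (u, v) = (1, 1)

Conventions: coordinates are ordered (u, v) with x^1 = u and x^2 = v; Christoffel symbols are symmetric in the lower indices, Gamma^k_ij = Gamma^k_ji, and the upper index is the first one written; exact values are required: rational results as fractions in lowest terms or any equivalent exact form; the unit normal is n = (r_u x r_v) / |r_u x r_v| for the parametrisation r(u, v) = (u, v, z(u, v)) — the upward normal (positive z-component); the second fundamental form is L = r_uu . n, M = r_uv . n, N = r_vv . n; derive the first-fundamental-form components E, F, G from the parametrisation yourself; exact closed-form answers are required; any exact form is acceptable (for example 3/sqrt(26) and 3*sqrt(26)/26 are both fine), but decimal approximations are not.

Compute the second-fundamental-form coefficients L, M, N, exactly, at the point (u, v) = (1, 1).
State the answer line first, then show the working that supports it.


Answer: L = -4/23, M = 0, N = 36/23

z_u = 14/3, z_v = 6, z_uu = -4/3, z_uv = 0, z_vv = 12
E = 205/9, F = 28, G = 37; answer radicand W^2 = 529/9
unnormalised second-form numerators: l = -4/3, m = 0, n = 12; L = l/sqrt(529/9), and similarly M = m/sqrt(W^2), N = n/sqrt(W^2)


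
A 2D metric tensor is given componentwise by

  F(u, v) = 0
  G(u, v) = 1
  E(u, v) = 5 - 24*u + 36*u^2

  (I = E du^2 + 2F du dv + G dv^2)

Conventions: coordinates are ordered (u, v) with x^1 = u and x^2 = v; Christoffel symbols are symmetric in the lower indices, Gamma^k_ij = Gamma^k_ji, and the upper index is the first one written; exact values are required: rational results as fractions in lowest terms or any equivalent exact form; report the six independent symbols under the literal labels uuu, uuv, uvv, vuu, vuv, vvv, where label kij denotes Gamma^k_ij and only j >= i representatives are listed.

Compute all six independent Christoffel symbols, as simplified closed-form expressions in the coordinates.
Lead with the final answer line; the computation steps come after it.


Answer: Gamma_uuu = (36*u - 12)/(36*u^2 - 24*u + 5), Gamma_uuv = 0, Gamma_uvv = 0, Gamma_vuu = 0, Gamma_vuv = 0, Gamma_vvv = 0

E = 5 - 24*u + 36*u^2; F = 0; G = 1
Gamma^k_ij = (1/2) g^{kl} (d_i g_jl + d_j g_il - d_l g_ij), with g^inv = (1/(EG-F^2)) [[G, -F], [-F, E]]
first partials: E_u = -24 + 72*u, E_v = 0, F_u = 0, F_v = 0, G_u = 0, G_v = 0
D = EG - F^2 = 5 - 24*u + 36*u^2
expanded: Gamma^u_uu = (G E_u - 2F F_u + F E_v)/(2D), Gamma^u_uv = (G E_v - F G_u)/(2D), Gamma^u_vv = (2G F_v - G G_u - F G_v)/(2D), Gamma^v_uu = (2E F_u - E E_v - F E_u)/(2D), Gamma^v_uv = (E G_u - F E_v)/(2D), Gamma^v_vv = (E G_v - 2F F_v + F G_u)/(2D); substitute and cancel common factors


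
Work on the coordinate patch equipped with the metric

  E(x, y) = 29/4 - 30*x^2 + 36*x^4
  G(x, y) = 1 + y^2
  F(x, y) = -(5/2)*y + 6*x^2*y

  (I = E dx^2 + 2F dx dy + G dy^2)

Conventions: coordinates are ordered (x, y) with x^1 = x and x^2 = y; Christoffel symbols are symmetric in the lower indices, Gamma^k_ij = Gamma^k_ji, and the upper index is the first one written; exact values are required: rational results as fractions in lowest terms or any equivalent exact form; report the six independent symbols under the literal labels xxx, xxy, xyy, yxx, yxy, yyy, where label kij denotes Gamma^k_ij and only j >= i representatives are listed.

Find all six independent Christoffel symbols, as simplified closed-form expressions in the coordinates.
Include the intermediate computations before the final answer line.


E = 29/4 - 30*x^2 + 36*x^4; F = -(5/2)*y + 6*x^2*y; G = 1 + y^2
Gamma^k_ij = (1/2) g^{kl} (d_i g_jl + d_j g_il - d_l g_ij), with g^inv = (1/(EG-F^2)) [[G, -F], [-F, E]]
first partials: E_x = -60*x + 144*x^3, E_y = 0, F_x = 12*x*y, F_y = -5/2 + 6*x^2, G_x = 0, G_y = 2*y
D = EG - F^2 = 29/4 + y^2 - 30*x^2 + 36*x^4
expanded: Gamma^x_xx = (G E_x - 2F F_x + F E_y)/(2D), Gamma^x_xy = (G E_y - F G_x)/(2D), Gamma^x_yy = (2G F_y - G G_x - F G_y)/(2D), Gamma^y_xx = (2E F_x - E E_y - F E_x)/(2D), Gamma^y_xy = (E G_x - F E_y)/(2D), Gamma^y_yy = (E G_y - 2F F_y + F G_x)/(2D); substitute and cancel common factors

Answer: Gamma_xxx = (288*x^3 - 120*x)/(144*x^4 - 120*x^2 + 4*y^2 + 29), Gamma_xxy = 0, Gamma_xyy = (24*x^2 - 10)/(144*x^4 - 120*x^2 + 4*y^2 + 29), Gamma_yxx = 48*x*y/(144*x^4 - 120*x^2 + 4*y^2 + 29), Gamma_yxy = 0, Gamma_yyy = 4*y/(144*x^4 - 120*x^2 + 4*y^2 + 29)


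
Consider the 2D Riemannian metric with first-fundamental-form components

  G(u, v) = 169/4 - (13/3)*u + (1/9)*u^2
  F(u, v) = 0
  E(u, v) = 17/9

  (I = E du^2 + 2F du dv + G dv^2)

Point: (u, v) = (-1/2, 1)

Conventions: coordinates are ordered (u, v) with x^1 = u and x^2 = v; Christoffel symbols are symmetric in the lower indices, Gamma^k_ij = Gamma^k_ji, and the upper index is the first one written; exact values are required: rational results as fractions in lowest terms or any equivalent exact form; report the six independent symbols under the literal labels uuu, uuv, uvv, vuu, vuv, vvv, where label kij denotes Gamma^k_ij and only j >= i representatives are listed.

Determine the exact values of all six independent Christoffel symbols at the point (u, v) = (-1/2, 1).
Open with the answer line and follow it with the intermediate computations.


Answer: Gamma_uuu = 0, Gamma_uuv = 0, Gamma_uvv = 20/17, Gamma_vuu = 0, Gamma_vuv = -1/20, Gamma_vvv = 0

E = 17/9, F = 0, G = 400/9 at the point
E_u = 0, E_v = 0, F_u = 0, F_v = 0, G_u = -40/9, G_v = 0
EG - F^2 = 6800/81;  g^inv = (81/6800) * [[400/9, 0], [0, 17/9]]
first-kind symbols [ij,l] = (1/2)(d_i g_jl + d_j g_il - d_l g_ij): [uu,u] = E_u/2 = 0, [uu,v] = F_u - E_v/2 = 0, [uv,u] = E_v/2 = 0, [uv,v] = G_u/2 = -20/9, [vv,u] = F_v - G_u/2 = 20/9, [vv,v] = G_v/2 = 0
Gamma^u_ij = (G*[ij,u] - F*[ij,v])/(EG - F^2), Gamma^v_ij = (E*[ij,v] - F*[ij,u])/(EG - F^2)


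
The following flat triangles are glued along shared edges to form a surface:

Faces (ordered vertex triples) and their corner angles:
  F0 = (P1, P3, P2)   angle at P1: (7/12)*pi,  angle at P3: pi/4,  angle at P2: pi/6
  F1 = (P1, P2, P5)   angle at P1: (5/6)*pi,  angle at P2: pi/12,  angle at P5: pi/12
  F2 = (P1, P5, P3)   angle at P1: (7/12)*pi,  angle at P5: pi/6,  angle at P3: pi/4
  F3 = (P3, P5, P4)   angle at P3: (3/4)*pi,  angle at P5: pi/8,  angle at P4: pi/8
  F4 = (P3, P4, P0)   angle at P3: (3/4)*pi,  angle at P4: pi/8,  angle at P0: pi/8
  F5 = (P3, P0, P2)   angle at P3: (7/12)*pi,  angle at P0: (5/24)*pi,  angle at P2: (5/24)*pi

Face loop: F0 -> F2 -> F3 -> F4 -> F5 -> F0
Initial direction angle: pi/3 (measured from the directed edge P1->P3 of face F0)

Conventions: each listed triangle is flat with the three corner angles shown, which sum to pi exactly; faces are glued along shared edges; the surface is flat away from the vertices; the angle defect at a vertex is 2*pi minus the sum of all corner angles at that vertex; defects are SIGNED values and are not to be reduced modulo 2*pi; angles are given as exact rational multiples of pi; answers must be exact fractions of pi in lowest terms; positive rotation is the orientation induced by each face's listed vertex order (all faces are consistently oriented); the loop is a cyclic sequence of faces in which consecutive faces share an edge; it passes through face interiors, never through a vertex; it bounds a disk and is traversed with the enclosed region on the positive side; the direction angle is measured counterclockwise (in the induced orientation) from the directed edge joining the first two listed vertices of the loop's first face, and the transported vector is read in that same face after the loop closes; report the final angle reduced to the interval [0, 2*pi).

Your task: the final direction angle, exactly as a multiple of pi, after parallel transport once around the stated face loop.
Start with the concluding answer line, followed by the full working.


Answer: final direction angle = (7/4)*pi

enclosed vertex P3: corner angles sum to (31/12)*pi, defect = 2*pi - (31/12)*pi = (-7/12)*pi
by Gauss-Bonnet the loop rotates the vector by the enclosed defect sum (positive orientation, mod 2*pi)
final angle = pi/3 - (7/12)*pi = (7/4)*pi (mod 2*pi)


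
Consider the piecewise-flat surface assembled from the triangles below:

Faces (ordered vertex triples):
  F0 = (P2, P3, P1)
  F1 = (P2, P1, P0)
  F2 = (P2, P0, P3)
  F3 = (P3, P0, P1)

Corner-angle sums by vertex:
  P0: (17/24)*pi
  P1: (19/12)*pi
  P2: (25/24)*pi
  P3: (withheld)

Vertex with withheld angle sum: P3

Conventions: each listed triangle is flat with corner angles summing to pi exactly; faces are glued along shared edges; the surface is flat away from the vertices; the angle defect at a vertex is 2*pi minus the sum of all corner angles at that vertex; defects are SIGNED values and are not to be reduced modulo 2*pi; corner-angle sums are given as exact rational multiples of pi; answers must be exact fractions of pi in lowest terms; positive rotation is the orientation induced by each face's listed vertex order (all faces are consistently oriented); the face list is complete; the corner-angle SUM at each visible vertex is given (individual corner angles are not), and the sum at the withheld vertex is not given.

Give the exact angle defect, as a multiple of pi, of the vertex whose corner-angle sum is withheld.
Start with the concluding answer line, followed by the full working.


Answer: defect(P3) = (4/3)*pi

V = 4, E = 6, F = 4; chi = V - E + F = 2
Gauss-Bonnet: total defect = 2*pi*chi = 4*pi; visible defects sum to (8/3)*pi


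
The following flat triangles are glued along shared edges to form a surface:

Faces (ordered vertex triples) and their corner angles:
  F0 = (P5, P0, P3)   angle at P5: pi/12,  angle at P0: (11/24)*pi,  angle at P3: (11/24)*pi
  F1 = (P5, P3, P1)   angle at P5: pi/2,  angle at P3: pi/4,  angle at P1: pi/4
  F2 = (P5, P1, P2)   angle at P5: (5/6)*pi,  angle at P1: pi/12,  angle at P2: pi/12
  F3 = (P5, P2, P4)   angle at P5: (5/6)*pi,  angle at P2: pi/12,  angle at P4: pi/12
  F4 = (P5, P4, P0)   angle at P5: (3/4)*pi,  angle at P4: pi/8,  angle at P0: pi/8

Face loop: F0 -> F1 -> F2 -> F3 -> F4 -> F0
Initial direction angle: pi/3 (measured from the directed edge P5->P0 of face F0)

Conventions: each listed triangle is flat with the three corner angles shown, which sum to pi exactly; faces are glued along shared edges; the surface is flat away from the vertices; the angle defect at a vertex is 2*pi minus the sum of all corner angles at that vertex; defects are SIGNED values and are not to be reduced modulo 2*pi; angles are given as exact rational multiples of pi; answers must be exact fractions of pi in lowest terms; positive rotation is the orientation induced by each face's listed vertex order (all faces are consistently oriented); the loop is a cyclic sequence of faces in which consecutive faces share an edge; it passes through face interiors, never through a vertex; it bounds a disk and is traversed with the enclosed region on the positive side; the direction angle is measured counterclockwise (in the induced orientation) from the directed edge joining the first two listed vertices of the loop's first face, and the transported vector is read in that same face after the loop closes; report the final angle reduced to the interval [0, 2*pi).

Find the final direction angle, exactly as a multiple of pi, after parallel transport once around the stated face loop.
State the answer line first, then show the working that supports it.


Answer: final direction angle = (4/3)*pi

enclosed vertex P5: corner angles sum to 3*pi, defect = 2*pi - 3*pi = -pi
the rotation equals the total enclosed defect, so the final angle is initial + defects (mod 2*pi)
final angle = pi/3 - pi = (4/3)*pi (mod 2*pi)


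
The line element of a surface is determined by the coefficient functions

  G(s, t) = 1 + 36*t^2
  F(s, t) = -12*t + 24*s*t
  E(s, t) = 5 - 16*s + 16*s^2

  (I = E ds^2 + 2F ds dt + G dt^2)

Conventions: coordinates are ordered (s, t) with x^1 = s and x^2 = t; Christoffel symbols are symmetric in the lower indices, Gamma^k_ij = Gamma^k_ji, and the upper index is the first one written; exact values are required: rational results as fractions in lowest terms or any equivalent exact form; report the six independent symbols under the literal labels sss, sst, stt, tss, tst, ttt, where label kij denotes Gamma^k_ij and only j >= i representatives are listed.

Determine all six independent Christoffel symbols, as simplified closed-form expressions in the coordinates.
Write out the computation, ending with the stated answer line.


E = 5 - 16*s + 16*s^2; F = -12*t + 24*s*t; G = 1 + 36*t^2
Gamma^k_ij = (1/2) g^{kl} (d_i g_jl + d_j g_il - d_l g_ij), with g^inv = (1/(EG-F^2)) [[G, -F], [-F, E]]
first partials: E_s = -16 + 32*s, E_t = 0, F_s = 24*t, F_t = -12 + 24*s, G_s = 0, G_t = 72*t
D = EG - F^2 = 5 - 16*s + 36*t^2 + 16*s^2
expanded: Gamma^s_ss = (G E_s - 2F F_s + F E_t)/(2D), Gamma^s_st = (G E_t - F G_s)/(2D), Gamma^s_tt = (2G F_t - G G_s - F G_t)/(2D), Gamma^t_ss = (2E F_s - E E_t - F E_s)/(2D), Gamma^t_st = (E G_s - F E_t)/(2D), Gamma^t_tt = (E G_t - 2F F_t + F G_s)/(2D); substitute and cancel common factors

Answer: Gamma_sss = (16*s - 8)/(16*s^2 - 16*s + 36*t^2 + 5), Gamma_sst = 0, Gamma_stt = (24*s - 12)/(16*s^2 - 16*s + 36*t^2 + 5), Gamma_tss = 24*t/(16*s^2 - 16*s + 36*t^2 + 5), Gamma_tst = 0, Gamma_ttt = 36*t/(16*s^2 - 16*s + 36*t^2 + 5)
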